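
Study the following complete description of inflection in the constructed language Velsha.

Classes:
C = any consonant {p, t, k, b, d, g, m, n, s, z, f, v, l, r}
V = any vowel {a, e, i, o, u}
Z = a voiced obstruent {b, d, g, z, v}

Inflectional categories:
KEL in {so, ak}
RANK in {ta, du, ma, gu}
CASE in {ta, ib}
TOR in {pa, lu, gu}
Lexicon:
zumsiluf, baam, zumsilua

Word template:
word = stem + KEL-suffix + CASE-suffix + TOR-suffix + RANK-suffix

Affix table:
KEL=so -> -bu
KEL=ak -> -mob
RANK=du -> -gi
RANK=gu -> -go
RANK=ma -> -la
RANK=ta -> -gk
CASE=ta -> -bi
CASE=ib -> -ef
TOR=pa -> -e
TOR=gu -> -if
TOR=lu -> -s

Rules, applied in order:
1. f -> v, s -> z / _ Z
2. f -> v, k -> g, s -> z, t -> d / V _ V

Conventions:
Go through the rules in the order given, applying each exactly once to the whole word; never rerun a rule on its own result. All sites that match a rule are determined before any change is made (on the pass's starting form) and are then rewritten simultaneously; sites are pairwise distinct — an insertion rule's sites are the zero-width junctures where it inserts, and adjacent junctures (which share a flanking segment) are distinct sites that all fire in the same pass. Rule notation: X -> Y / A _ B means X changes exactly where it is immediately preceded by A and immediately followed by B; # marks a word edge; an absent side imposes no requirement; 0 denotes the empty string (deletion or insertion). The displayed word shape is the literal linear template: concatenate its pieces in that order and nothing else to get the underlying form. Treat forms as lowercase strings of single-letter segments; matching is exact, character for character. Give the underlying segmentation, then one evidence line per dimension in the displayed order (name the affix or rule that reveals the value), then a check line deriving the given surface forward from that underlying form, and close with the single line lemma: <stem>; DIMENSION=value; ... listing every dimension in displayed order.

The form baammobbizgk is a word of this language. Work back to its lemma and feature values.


underlying: baam-mob-bi-s-gk
KEL=ak - signalled by the affix -mob
RANK=ta - signalled by the affix -gk
CASE=ta - signalled by the affix -bi
TOR=lu - signalled by the affix -s
check: baammobbisgk -> baammobbizgk -> baammobbizgk
lemma: baam; KEL=ak; RANK=ta; CASE=ta; TOR=lu


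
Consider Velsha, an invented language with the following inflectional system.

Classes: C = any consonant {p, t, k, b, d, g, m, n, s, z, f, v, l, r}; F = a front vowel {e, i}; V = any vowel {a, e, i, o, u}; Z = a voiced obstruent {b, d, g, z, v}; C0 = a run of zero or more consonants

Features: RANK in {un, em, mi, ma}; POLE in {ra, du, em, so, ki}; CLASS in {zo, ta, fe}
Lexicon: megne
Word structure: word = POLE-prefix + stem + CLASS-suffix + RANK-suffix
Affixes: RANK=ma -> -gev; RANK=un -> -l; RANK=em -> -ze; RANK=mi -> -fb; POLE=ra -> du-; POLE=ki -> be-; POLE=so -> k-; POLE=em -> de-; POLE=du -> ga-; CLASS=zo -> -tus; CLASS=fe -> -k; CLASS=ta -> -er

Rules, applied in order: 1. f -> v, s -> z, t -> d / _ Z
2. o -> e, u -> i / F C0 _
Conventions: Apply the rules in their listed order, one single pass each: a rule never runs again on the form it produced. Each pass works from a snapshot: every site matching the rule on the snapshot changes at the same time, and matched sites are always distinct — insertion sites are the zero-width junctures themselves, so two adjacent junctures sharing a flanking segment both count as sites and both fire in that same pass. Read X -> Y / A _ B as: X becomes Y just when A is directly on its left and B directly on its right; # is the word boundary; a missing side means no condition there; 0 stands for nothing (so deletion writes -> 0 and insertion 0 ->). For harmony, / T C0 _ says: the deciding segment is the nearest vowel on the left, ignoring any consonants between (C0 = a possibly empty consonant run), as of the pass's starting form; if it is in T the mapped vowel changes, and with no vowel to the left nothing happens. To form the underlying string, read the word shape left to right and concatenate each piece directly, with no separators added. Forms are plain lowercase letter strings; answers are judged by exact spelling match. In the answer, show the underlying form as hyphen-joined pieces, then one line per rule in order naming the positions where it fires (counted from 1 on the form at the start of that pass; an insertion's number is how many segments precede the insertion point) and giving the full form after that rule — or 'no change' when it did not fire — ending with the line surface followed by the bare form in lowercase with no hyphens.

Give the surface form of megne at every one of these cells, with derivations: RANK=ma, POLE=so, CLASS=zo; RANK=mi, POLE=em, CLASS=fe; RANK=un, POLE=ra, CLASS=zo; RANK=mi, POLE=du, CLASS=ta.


cell RANK=ma, POLE=so, CLASS=zo:
underlying: k-megne-tus-gev
1. f -> v, s -> z, t -> d / _ Z: fires at position(s) 9: kmegnetuzgev
2. o -> e, u -> i / F C0 _: fires at position(s) 8: kmegnetizgev
surface: kmegnetizgev

cell RANK=mi, POLE=em, CLASS=fe:
underlying: de-megne-k-fb
1. f -> v, s -> z, t -> d / _ Z: fires at position(s) 9: demegnekvb
2. o -> e, u -> i / F C0 _: no change
surface: demegnekvb

cell RANK=un, POLE=ra, CLASS=zo:
underlying: du-megne-tus-l
1. f -> v, s -> z, t -> d / _ Z: no change
2. o -> e, u -> i / F C0 _: fires at position(s) 9: dumegnetisl
surface: dumegnetisl

cell RANK=mi, POLE=du, CLASS=ta:
underlying: ga-megne-er-fb
1. f -> v, s -> z, t -> d / _ Z: fires at position(s) 10: gamegneervb
2. o -> e, u -> i / F C0 _: no change
surface: gamegneervb


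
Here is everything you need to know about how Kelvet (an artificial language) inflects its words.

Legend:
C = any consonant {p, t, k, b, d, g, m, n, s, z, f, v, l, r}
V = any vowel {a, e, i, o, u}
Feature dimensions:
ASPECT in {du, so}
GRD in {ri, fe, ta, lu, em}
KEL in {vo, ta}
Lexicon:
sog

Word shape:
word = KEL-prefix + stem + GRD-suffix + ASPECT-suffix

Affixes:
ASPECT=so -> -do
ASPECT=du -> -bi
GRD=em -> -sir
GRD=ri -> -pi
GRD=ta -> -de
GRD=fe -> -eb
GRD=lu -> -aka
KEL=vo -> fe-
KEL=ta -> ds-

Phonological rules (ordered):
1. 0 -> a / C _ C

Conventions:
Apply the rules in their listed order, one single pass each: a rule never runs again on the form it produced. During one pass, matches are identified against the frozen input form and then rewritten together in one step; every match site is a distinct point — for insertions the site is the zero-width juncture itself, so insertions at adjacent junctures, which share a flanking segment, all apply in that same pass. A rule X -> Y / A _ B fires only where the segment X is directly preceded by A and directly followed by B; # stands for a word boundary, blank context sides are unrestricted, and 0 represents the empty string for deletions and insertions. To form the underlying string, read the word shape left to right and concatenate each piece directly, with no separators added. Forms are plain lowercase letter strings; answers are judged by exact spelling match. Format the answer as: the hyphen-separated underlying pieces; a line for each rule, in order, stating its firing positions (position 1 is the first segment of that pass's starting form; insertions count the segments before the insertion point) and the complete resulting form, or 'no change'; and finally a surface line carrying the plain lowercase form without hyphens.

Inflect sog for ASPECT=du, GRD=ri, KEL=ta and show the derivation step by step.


underlying: ds-sog-pi-bi
1. 0 -> a / C _ C: inserts after position(s) 1, 2, 5: dasasogapibi
surface: dasasogapibi


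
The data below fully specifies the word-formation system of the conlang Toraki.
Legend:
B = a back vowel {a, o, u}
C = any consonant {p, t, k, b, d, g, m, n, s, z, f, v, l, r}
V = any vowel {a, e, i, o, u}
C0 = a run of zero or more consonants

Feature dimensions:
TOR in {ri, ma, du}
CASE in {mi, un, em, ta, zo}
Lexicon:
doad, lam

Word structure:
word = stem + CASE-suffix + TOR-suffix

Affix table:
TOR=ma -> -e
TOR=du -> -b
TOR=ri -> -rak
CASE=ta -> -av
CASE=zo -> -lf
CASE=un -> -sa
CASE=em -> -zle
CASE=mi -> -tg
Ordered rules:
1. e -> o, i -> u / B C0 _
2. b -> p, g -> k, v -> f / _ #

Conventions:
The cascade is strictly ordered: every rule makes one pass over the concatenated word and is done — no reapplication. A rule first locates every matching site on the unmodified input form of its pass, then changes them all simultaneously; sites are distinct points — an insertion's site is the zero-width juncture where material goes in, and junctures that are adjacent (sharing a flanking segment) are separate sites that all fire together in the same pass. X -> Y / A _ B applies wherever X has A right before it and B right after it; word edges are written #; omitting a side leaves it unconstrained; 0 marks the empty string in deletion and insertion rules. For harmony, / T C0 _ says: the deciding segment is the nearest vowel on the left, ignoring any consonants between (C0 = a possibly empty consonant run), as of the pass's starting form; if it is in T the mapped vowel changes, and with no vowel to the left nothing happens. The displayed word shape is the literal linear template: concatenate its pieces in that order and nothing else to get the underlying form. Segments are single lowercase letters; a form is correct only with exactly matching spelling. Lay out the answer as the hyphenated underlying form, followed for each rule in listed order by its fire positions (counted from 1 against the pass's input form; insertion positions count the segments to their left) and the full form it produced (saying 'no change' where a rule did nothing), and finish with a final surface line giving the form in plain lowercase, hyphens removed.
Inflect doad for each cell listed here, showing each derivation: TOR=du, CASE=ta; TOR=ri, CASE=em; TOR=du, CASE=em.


cell TOR=du, CASE=ta:
underlying: doad-av-b
1. e -> o, i -> u / B C0 _: no change
2. b -> p, g -> k, v -> f / _ #: fires at position(s) 7: doadavp
surface: doadavp

cell TOR=ri, CASE=em:
underlying: doad-zle-rak
1. e -> o, i -> u / B C0 _: fires at position(s) 7: doadzlorak
2. b -> p, g -> k, v -> f / _ #: no change
surface: doadzlorak

cell TOR=du, CASE=em:
underlying: doad-zle-b
1. e -> o, i -> u / B C0 _: fires at position(s) 7: doadzlob
2. b -> p, g -> k, v -> f / _ #: fires at position(s) 8: doadzlop
surface: doadzlop


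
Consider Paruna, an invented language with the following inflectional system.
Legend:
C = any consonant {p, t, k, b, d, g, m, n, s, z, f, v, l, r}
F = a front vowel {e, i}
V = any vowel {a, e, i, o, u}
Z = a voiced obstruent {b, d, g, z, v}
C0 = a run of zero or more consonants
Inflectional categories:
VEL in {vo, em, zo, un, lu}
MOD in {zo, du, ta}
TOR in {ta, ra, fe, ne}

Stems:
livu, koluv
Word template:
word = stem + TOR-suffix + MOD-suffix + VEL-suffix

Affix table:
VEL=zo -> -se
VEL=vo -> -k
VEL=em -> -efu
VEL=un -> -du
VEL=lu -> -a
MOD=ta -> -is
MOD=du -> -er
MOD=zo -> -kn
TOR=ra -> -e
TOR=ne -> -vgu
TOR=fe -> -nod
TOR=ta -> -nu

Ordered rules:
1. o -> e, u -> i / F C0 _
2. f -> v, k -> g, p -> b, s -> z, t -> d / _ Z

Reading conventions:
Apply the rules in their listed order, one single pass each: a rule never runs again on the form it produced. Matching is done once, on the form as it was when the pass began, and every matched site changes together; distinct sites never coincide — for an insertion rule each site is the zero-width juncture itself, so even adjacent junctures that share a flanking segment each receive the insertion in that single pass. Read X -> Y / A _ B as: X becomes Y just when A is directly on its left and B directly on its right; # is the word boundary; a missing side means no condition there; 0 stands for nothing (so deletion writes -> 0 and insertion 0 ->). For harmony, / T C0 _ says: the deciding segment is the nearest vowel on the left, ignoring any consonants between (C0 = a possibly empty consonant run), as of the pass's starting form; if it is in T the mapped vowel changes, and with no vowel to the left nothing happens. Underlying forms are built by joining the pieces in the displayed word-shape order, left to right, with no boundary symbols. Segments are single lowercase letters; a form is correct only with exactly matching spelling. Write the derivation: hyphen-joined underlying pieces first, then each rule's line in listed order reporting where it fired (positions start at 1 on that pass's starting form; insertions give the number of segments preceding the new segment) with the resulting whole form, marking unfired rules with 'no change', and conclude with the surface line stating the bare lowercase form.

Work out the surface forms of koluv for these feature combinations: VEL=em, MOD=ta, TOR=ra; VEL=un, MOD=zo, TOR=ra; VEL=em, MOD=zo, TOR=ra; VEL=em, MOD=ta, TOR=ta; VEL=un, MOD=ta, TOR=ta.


cell VEL=em, MOD=ta, TOR=ra:
underlying: koluv-e-is-efu
1. o -> e, u -> i / F C0 _: fires at position(s) 11: koluveisefi
2. f -> v, k -> g, p -> b, s -> z, t -> d / _ Z: no change
surface: koluveisefi

cell VEL=un, MOD=zo, TOR=ra:
underlying: koluv-e-kn-du
1. o -> e, u -> i / F C0 _: fires at position(s) 10: koluvekndi
2. f -> v, k -> g, p -> b, s -> z, t -> d / _ Z: no change
surface: koluvekndi

cell VEL=em, MOD=zo, TOR=ra:
underlying: koluv-e-kn-efu
1. o -> e, u -> i / F C0 _: fires at position(s) 11: koluveknefi
2. f -> v, k -> g, p -> b, s -> z, t -> d / _ Z: no change
surface: koluveknefi

cell VEL=em, MOD=ta, TOR=ta:
underlying: koluv-nu-is-efu
1. o -> e, u -> i / F C0 _: fires at position(s) 12: koluvnuisefi
2. f -> v, k -> g, p -> b, s -> z, t -> d / _ Z: no change
surface: koluvnuisefi

cell VEL=un, MOD=ta, TOR=ta:
underlying: koluv-nu-is-du
1. o -> e, u -> i / F C0 _: fires at position(s) 11: koluvnuisdi
2. f -> v, k -> g, p -> b, s -> z, t -> d / _ Z: fires at position(s) 9: koluvnuizdi
surface: koluvnuizdi


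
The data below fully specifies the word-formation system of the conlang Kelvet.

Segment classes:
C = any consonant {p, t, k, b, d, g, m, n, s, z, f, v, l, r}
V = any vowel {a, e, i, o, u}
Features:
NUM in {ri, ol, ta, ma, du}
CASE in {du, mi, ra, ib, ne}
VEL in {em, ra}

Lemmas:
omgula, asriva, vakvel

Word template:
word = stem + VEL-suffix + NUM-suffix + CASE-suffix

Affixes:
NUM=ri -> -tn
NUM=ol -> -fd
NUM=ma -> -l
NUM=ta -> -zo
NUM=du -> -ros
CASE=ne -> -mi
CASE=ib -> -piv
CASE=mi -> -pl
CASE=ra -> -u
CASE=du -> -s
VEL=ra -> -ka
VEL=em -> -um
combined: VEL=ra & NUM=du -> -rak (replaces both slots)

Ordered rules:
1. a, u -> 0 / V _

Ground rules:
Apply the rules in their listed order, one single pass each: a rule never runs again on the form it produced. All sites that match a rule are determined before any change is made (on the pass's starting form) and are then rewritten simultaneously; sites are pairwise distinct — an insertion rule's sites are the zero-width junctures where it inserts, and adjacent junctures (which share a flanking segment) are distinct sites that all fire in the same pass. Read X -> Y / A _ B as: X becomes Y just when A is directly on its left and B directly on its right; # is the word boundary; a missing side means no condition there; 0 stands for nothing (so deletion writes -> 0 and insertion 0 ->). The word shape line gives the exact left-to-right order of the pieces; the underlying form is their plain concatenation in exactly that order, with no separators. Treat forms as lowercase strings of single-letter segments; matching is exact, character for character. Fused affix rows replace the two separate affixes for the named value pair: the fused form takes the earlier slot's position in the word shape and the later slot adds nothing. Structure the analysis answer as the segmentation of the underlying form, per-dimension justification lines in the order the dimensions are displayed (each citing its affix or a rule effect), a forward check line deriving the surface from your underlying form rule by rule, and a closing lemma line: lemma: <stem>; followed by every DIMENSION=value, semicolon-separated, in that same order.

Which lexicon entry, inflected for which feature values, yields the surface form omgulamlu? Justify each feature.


underlying: omgula-um-l-u
NUM=ma - signalled by the affix -l
CASE=ra - signalled by the affix -u
VEL=em - signalled by the affix -um
check: omgulaumlu -> omgulamlu
lemma: omgula; NUM=ma; CASE=ra; VEL=em


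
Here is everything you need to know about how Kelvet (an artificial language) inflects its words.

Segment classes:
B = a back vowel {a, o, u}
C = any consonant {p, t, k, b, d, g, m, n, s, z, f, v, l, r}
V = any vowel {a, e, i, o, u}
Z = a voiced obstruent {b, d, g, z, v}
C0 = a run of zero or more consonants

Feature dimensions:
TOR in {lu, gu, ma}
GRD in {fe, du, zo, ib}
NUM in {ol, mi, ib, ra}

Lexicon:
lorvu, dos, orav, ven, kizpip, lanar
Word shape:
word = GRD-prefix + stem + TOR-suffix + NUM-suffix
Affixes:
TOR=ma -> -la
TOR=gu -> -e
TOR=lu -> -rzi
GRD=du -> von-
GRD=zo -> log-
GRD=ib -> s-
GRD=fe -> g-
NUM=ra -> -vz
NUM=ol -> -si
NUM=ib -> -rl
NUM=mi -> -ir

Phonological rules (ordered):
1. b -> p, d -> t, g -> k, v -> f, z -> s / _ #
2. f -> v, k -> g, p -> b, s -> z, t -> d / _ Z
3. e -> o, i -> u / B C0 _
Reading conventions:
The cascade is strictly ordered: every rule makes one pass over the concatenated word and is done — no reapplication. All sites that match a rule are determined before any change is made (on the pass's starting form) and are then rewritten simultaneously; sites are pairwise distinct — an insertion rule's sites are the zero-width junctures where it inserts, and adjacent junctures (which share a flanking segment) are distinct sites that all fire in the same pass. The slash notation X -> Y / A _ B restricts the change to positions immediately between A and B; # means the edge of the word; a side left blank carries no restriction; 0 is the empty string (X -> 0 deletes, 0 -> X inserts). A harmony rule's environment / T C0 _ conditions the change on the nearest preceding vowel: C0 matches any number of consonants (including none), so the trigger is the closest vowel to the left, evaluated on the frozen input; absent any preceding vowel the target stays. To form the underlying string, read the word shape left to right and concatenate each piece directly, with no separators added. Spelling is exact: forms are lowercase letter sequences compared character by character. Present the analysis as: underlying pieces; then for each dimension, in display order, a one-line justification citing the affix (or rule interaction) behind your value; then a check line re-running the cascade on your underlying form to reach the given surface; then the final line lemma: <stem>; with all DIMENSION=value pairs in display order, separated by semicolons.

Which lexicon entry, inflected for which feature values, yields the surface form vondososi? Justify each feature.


underlying: von-dos-e-si
TOR=gu - signalled by the affix -e
GRD=du - signalled by the affix von-
NUM=ol - signalled by the affix -si
check: vondosesi -> vondosesi -> vondosesi -> vondososi
lemma: dos; TOR=gu; GRD=du; NUM=ol


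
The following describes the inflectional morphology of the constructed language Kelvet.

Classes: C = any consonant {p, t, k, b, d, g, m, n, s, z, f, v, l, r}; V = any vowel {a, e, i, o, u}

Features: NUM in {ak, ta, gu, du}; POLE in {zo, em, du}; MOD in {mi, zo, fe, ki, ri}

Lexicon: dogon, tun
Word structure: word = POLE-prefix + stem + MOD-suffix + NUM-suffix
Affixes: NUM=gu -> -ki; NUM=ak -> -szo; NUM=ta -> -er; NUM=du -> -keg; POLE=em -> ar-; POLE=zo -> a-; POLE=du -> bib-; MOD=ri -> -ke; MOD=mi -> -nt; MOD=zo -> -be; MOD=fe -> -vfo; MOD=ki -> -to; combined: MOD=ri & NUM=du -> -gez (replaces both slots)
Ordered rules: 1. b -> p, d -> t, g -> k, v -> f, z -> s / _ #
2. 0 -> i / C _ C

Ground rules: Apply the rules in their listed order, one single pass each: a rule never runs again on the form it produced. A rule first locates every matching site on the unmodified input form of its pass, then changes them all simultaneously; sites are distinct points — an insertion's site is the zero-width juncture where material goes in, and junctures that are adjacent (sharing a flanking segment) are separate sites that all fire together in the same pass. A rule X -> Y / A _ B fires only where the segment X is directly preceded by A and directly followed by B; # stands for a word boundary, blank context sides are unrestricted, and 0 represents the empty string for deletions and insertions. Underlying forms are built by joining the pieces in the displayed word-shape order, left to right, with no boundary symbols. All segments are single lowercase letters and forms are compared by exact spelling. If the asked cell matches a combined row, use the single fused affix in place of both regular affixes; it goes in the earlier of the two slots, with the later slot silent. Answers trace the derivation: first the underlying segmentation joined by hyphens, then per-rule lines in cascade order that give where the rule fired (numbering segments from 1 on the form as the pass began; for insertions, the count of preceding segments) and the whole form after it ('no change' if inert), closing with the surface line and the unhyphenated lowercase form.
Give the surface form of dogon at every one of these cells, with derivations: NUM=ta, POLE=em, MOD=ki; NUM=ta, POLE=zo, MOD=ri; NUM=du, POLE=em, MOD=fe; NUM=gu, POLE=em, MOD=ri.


cell NUM=ta, POLE=em, MOD=ki:
underlying: ar-dogon-to-er
1. b -> p, d -> t, g -> k, v -> f, z -> s / _ #: no change
2. 0 -> i / C _ C: inserts after position(s) 2, 7: aridogonitoer
surface: aridogonitoer

cell NUM=ta, POLE=zo, MOD=ri:
underlying: a-dogon-ke-er
1. b -> p, d -> t, g -> k, v -> f, z -> s / _ #: no change
2. 0 -> i / C _ C: inserts after position(s) 6: adogonikeer
surface: adogonikeer

cell NUM=du, POLE=em, MOD=fe:
underlying: ar-dogon-vfo-keg
1. b -> p, d -> t, g -> k, v -> f, z -> s / _ #: fires at position(s) 13: ardogonvfokek
2. 0 -> i / C _ C: inserts after position(s) 2, 7, 8: aridogonivifokek
surface: aridogonivifokek

cell NUM=gu, POLE=em, MOD=ri:
underlying: ar-dogon-ke-ki
1. b -> p, d -> t, g -> k, v -> f, z -> s / _ #: no change
2. 0 -> i / C _ C: inserts after position(s) 2, 7: aridogonikeki
surface: aridogonikeki


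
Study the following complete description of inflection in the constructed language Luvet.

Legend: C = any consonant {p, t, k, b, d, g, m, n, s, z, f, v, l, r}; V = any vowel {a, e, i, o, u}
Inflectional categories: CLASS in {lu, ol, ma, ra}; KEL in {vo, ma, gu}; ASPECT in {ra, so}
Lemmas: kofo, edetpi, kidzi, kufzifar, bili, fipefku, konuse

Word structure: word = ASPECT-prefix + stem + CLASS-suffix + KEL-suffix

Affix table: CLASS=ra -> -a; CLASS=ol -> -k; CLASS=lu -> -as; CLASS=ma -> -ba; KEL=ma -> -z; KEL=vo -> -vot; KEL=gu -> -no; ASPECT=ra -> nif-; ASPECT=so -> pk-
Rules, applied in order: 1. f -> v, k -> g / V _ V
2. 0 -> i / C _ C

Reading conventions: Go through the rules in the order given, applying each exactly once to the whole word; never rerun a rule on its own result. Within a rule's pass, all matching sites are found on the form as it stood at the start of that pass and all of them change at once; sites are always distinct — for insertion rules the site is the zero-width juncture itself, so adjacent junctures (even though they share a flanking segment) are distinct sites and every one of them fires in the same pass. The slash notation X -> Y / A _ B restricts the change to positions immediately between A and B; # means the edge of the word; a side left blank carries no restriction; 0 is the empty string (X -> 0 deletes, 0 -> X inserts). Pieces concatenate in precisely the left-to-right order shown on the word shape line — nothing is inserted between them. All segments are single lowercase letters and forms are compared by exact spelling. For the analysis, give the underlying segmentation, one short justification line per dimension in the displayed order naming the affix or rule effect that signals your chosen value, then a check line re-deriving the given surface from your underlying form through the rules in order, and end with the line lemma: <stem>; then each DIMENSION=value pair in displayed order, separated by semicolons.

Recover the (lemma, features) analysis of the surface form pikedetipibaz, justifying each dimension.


underlying: pk-edetpi-ba-z
CLASS=ma - signalled by the affix -ba
KEL=ma - signalled by the affix -z
ASPECT=so - signalled by the affix pk-
check: pkedetpibaz -> pkedetpibaz -> pikedetipibaz
lemma: edetpi; CLASS=ma; KEL=ma; ASPECT=so


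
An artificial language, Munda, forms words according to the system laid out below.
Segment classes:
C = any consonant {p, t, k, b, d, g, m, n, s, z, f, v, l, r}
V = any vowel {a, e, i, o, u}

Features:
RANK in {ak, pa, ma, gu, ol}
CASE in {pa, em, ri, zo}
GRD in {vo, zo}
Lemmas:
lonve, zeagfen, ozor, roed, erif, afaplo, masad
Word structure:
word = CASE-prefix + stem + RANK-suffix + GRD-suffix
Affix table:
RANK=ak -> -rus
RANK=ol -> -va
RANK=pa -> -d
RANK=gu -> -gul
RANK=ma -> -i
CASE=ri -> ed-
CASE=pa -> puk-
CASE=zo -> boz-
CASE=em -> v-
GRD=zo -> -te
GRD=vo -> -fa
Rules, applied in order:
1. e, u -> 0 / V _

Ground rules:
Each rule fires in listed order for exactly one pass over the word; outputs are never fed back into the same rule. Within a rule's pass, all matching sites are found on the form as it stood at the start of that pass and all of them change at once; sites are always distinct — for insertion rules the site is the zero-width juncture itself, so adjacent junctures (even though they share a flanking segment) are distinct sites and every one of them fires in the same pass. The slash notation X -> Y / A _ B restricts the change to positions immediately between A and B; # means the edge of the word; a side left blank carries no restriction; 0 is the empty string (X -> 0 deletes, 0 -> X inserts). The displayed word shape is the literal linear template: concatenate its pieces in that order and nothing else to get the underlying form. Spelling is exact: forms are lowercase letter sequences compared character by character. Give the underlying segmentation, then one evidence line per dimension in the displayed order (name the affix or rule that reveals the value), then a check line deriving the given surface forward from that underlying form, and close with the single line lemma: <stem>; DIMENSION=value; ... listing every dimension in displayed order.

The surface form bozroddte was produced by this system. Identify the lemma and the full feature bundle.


underlying: boz-roed-d-te
RANK=pa - signalled by the affix -d
CASE=zo - signalled by the affix boz-
GRD=zo - signalled by the affix -te
check: bozroeddte -> bozroddte
lemma: roed; RANK=pa; CASE=zo; GRD=zo


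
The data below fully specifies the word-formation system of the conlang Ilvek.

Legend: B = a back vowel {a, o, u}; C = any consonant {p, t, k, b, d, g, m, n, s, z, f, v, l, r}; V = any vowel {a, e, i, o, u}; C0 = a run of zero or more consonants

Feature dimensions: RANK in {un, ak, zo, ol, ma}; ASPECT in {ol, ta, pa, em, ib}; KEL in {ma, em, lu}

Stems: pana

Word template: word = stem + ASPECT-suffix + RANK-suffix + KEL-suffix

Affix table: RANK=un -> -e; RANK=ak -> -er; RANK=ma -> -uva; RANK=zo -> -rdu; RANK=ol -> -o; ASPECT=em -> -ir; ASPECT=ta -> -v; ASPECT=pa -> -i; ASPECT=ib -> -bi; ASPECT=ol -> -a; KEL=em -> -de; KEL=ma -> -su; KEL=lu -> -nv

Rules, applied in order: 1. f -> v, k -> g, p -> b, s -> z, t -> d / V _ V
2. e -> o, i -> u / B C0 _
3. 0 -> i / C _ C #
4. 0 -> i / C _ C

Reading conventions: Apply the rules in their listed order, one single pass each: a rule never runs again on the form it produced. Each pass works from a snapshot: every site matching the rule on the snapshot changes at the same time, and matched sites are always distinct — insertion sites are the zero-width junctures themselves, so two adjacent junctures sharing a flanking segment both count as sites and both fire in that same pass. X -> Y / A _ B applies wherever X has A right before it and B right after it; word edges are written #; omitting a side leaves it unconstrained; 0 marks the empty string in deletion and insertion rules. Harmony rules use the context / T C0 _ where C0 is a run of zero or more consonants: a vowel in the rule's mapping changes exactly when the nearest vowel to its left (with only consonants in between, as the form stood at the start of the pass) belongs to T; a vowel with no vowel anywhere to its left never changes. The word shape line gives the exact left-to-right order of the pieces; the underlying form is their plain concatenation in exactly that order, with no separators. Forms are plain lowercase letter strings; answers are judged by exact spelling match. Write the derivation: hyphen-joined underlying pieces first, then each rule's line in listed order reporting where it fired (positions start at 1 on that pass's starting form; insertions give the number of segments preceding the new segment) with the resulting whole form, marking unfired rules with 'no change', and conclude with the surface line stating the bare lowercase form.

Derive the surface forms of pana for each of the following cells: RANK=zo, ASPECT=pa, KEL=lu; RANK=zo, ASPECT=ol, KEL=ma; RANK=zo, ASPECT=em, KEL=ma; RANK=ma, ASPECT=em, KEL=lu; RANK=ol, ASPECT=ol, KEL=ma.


cell RANK=zo, ASPECT=pa, KEL=lu:
underlying: pana-i-rdu-nv
1. f -> v, k -> g, p -> b, s -> z, t -> d / V _ V: no change
2. e -> o, i -> u / B C0 _: fires at position(s) 5: panaurdunv
3. 0 -> i / C _ C #: inserts after position(s) 9: panaurduniv
4. 0 -> i / C _ C: inserts after position(s) 6: panauriduniv
surface: panauriduniv

cell RANK=zo, ASPECT=ol, KEL=ma:
underlying: pana-a-rdu-su
1. f -> v, k -> g, p -> b, s -> z, t -> d / V _ V: fires at position(s) 9: panaarduzu
2. e -> o, i -> u / B C0 _: no change
3. 0 -> i / C _ C #: no change
4. 0 -> i / C _ C: inserts after position(s) 6: panaariduzu
surface: panaariduzu

cell RANK=zo, ASPECT=em, KEL=ma:
underlying: pana-ir-rdu-su
1. f -> v, k -> g, p -> b, s -> z, t -> d / V _ V: fires at position(s) 10: panairrduzu
2. e -> o, i -> u / B C0 _: fires at position(s) 5: panaurrduzu
3. 0 -> i / C _ C #: no change
4. 0 -> i / C _ C: inserts after position(s) 6, 7: panauririduzu
surface: panauririduzu

cell RANK=ma, ASPECT=em, KEL=lu:
underlying: pana-ir-uva-nv
1. f -> v, k -> g, p -> b, s -> z, t -> d / V _ V: no change
2. e -> o, i -> u / B C0 _: fires at position(s) 5: panauruvanv
3. 0 -> i / C _ C #: inserts after position(s) 10: panauruvaniv
4. 0 -> i / C _ C: no change
surface: panauruvaniv

cell RANK=ol, ASPECT=ol, KEL=ma:
underlying: pana-a-o-su
1. f -> v, k -> g, p -> b, s -> z, t -> d / V _ V: fires at position(s) 7: panaaozu
2. e -> o, i -> u / B C0 _: no change
3. 0 -> i / C _ C #: no change
4. 0 -> i / C _ C: no change
surface: panaaozu


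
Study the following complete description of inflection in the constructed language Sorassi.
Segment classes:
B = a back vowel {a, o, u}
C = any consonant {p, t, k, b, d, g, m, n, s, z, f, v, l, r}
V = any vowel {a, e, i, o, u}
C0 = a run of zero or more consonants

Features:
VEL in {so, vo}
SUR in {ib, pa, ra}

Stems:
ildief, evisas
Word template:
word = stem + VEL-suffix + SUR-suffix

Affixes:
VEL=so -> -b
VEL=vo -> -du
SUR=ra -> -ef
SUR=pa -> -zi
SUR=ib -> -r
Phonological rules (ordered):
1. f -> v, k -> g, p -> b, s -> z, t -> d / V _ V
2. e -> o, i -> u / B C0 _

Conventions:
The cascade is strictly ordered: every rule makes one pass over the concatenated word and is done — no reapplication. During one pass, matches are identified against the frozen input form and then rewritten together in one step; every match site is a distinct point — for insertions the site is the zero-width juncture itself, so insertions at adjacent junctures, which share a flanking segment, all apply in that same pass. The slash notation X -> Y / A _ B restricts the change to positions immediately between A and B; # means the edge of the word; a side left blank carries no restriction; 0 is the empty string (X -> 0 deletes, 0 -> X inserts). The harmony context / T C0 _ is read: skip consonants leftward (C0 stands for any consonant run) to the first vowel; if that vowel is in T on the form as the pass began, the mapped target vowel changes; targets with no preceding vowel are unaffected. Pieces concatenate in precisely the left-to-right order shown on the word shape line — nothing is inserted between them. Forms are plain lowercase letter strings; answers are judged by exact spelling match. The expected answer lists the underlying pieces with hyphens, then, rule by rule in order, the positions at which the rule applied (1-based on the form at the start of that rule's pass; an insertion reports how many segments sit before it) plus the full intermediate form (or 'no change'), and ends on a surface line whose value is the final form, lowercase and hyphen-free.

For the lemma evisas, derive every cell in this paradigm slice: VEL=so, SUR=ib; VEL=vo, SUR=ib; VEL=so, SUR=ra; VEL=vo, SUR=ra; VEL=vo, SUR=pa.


cell VEL=so, SUR=ib:
underlying: evisas-b-r
1. f -> v, k -> g, p -> b, s -> z, t -> d / V _ V: fires at position(s) 4: evizasbr
2. e -> o, i -> u / B C0 _: no change
surface: evizasbr

cell VEL=vo, SUR=ib:
underlying: evisas-du-r
1. f -> v, k -> g, p -> b, s -> z, t -> d / V _ V: fires at position(s) 4: evizasdur
2. e -> o, i -> u / B C0 _: no change
surface: evizasdur

cell VEL=so, SUR=ra:
underlying: evisas-b-ef
1. f -> v, k -> g, p -> b, s -> z, t -> d / V _ V: fires at position(s) 4: evizasbef
2. e -> o, i -> u / B C0 _: fires at position(s) 8: evizasbof
surface: evizasbof

cell VEL=vo, SUR=ra:
underlying: evisas-du-ef
1. f -> v, k -> g, p -> b, s -> z, t -> d / V _ V: fires at position(s) 4: evizasduef
2. e -> o, i -> u / B C0 _: fires at position(s) 9: evizasduof
surface: evizasduof

cell VEL=vo, SUR=pa:
underlying: evisas-du-zi
1. f -> v, k -> g, p -> b, s -> z, t -> d / V _ V: fires at position(s) 4: evizasduzi
2. e -> o, i -> u / B C0 _: fires at position(s) 10: evizasduzu
surface: evizasduzu


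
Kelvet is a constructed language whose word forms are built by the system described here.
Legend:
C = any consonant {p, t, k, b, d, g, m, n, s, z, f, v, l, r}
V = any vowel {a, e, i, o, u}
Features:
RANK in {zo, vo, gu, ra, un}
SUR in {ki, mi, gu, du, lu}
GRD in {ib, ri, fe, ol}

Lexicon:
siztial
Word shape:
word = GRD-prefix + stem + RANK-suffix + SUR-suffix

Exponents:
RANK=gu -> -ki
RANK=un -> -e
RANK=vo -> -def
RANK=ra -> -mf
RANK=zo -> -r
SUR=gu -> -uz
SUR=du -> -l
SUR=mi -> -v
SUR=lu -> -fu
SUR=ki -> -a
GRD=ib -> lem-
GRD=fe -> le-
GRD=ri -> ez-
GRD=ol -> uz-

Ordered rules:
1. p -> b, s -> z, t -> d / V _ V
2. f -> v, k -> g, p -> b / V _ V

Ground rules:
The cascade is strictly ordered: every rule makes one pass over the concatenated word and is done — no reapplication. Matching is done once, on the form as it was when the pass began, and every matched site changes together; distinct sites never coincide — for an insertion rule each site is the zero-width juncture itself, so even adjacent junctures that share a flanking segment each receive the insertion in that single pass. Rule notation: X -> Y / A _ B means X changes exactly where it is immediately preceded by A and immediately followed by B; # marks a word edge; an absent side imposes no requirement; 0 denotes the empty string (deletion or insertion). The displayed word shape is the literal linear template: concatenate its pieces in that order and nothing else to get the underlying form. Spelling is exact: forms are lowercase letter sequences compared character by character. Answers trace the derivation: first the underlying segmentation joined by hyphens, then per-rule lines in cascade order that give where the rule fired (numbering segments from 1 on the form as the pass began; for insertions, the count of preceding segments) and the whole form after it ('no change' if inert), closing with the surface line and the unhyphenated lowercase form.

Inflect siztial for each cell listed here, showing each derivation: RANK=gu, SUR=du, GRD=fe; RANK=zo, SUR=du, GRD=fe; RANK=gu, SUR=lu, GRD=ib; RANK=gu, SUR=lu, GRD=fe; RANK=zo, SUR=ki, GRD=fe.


cell RANK=gu, SUR=du, GRD=fe:
underlying: le-siztial-ki-l
1. p -> b, s -> z, t -> d / V _ V: fires at position(s) 3: leziztialkil
2. f -> v, k -> g, p -> b / V _ V: no change
surface: leziztialkil

cell RANK=zo, SUR=du, GRD=fe:
underlying: le-siztial-r-l
1. p -> b, s -> z, t -> d / V _ V: fires at position(s) 3: leziztialrl
2. f -> v, k -> g, p -> b / V _ V: no change
surface: leziztialrl

cell RANK=gu, SUR=lu, GRD=ib:
underlying: lem-siztial-ki-fu
1. p -> b, s -> z, t -> d / V _ V: no change
2. f -> v, k -> g, p -> b / V _ V: fires at position(s) 13: lemsiztialkivu
surface: lemsiztialkivu

cell RANK=gu, SUR=lu, GRD=fe:
underlying: le-siztial-ki-fu
1. p -> b, s -> z, t -> d / V _ V: fires at position(s) 3: leziztialkifu
2. f -> v, k -> g, p -> b / V _ V: fires at position(s) 12: leziztialkivu
surface: leziztialkivu

cell RANK=zo, SUR=ki, GRD=fe:
underlying: le-siztial-r-a
1. p -> b, s -> z, t -> d / V _ V: fires at position(s) 3: leziztialra
2. f -> v, k -> g, p -> b / V _ V: no change
surface: leziztialra


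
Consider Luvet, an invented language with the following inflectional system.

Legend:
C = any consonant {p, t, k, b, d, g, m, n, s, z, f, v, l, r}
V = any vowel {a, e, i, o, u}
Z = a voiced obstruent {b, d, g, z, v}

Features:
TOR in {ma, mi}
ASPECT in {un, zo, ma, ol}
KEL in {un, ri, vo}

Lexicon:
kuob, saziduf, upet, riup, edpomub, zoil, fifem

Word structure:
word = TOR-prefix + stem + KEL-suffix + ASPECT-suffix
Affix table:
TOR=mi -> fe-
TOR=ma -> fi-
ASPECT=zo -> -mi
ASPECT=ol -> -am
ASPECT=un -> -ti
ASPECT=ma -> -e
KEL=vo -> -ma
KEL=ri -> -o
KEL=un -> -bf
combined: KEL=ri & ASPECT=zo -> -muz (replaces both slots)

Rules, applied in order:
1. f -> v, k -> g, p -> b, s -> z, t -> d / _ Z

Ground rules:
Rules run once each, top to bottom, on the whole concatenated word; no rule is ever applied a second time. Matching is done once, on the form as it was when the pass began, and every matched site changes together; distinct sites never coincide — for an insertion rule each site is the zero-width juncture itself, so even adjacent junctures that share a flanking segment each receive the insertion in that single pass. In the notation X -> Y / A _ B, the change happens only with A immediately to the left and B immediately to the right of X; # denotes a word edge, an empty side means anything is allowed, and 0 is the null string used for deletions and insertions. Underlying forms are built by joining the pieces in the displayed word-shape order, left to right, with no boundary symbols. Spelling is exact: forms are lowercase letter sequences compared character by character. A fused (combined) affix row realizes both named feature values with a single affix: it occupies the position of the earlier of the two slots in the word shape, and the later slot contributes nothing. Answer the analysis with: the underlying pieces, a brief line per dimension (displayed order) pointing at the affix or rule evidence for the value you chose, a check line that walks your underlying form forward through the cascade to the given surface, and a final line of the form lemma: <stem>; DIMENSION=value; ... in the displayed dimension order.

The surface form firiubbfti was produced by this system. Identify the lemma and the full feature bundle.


underlying: fi-riup-bf-ti
TOR=ma - signalled by the affix fi-
ASPECT=un - signalled by the affix -ti
KEL=un - signalled by the affix -bf
check: firiupbfti -> firiubbfti
lemma: riup; TOR=ma; ASPECT=un; KEL=un


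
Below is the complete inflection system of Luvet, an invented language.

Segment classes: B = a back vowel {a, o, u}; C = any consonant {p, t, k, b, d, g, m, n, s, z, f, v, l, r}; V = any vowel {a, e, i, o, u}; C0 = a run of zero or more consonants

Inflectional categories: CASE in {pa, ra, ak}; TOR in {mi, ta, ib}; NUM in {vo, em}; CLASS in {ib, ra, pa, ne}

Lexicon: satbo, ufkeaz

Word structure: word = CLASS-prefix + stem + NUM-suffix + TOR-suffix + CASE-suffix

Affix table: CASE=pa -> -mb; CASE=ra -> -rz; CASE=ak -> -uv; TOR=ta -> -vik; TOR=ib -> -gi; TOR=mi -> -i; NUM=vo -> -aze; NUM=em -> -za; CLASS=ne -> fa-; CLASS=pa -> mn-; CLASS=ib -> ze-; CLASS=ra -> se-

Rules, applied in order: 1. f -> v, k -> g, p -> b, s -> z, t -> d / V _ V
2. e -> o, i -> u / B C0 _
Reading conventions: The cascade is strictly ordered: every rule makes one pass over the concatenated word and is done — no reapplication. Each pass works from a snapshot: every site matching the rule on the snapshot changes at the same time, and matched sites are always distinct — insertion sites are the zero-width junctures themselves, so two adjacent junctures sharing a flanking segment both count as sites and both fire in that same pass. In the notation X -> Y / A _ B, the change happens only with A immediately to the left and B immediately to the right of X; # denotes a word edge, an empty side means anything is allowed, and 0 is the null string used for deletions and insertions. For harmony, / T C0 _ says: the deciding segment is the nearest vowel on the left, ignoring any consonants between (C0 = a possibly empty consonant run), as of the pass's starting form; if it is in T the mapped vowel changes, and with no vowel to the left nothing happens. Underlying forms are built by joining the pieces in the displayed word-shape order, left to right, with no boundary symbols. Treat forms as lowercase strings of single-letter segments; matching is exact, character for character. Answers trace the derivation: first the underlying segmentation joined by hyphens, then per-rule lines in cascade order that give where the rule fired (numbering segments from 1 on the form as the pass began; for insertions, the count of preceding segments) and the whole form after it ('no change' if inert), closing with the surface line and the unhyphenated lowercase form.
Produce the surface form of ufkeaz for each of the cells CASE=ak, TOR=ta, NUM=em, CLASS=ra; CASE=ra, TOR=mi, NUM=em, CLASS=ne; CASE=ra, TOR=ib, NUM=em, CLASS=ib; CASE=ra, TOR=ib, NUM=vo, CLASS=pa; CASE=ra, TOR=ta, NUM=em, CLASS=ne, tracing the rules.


cell CASE=ak, TOR=ta, NUM=em, CLASS=ra:
underlying: se-ufkeaz-za-vik-uv
1. f -> v, k -> g, p -> b, s -> z, t -> d / V _ V: fires at position(s) 13: seufkeazzaviguv
2. e -> o, i -> u / B C0 _: fires at position(s) 6, 12: seufkoazzavuguv
surface: seufkoazzavuguv

cell CASE=ra, TOR=mi, NUM=em, CLASS=ne:
underlying: fa-ufkeaz-za-i-rz
1. f -> v, k -> g, p -> b, s -> z, t -> d / V _ V: no change
2. e -> o, i -> u / B C0 _: fires at position(s) 6, 11: faufkoazzaurz
surface: faufkoazzaurz

cell CASE=ra, TOR=ib, NUM=em, CLASS=ib:
underlying: ze-ufkeaz-za-gi-rz
1. f -> v, k -> g, p -> b, s -> z, t -> d / V _ V: no change
2. e -> o, i -> u / B C0 _: fires at position(s) 6, 12: zeufkoazzagurz
surface: zeufkoazzagurz

cell CASE=ra, TOR=ib, NUM=vo, CLASS=pa:
underlying: mn-ufkeaz-aze-gi-rz
1. f -> v, k -> g, p -> b, s -> z, t -> d / V _ V: no change
2. e -> o, i -> u / B C0 _: fires at position(s) 6, 11: mnufkoazazogirz
surface: mnufkoazazogirz

cell CASE=ra, TOR=ta, NUM=em, CLASS=ne:
underlying: fa-ufkeaz-za-vik-rz
1. f -> v, k -> g, p -> b, s -> z, t -> d / V _ V: no change
2. e -> o, i -> u / B C0 _: fires at position(s) 6, 12: faufkoazzavukrz
surface: faufkoazzavukrz
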